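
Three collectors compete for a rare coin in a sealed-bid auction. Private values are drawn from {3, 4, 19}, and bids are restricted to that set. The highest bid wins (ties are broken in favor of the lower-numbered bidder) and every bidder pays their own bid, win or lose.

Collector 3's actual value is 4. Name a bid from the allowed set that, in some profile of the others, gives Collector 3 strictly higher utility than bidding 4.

3

Suppose Collector 1 bids 3 and Collector 2 bids 4.
Bid 4: loses but pays 4, utility -4.
Bid 3: loses but pays 3, utility -3.
So bidding 3 beats truth here (-3 > -4).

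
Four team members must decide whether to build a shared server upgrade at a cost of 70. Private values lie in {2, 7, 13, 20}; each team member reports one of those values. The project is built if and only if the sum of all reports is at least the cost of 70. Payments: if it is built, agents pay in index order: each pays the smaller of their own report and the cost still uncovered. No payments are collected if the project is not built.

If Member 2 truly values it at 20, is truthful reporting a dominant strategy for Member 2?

Consider the case where Member 1 reports 20, Member 3 reports 20 and Member 4 reports 20.
Truthful report 20: project built, pays 20, utility 20 - 20 = 0.
Report 13 instead: project built, pays 13, utility 20 - 13 = 7.
Since 7 > 0, reporting 13 is strictly better here, so truthful reporting is not dominant.

No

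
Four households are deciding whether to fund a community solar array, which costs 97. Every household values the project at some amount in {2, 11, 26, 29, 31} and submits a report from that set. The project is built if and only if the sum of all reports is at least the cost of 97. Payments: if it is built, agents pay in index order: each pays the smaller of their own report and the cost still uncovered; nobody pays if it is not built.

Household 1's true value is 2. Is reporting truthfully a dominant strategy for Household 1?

Yes

Check each profile of the others' reports and compare truth against every alternative report.
Others report (26, 29, 31): truth gives 0, best alternative gives -9.
Others report (26, 31, 29): truth gives 0, best alternative gives -9.
Others report (26, 31, 31): truth gives 0, best alternative gives -9.
Others report (29, 26, 31): truth gives 0, best alternative gives -9.
Others report (29, 29, 29): truth gives 0, best alternative gives -9.
Others report (29, 29, 31): truth gives 0, best alternative gives -9.
(Remaining 119 profiles checked similarly; truth is weakly best in each.)
In every case the truthful report is at least as good as any alternative, so it is a dominant strategy.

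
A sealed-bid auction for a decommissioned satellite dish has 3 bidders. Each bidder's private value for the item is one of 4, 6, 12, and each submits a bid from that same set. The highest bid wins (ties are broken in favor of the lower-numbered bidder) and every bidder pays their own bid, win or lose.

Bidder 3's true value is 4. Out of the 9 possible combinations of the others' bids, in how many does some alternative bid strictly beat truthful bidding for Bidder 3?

Others bid (4, 4): truth gives -4; bid 6 gives -2 > -4. Violating.
Others bid (4, 6): truth gives -4; no alternative beats it.
Others bid (4, 12): truth gives -4; no alternative beats it.
(Checking all 9 profiles: 1 has a profitable deviation, 8 do not.)

1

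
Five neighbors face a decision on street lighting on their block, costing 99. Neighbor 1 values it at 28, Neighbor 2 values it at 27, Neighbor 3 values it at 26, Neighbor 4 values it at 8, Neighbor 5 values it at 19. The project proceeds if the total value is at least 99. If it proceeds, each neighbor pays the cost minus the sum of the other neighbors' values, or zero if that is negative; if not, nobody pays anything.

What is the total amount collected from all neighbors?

Total value 108 ≥ cost 99, so it is built.
Neighbor 1: others sum to 80; max(0, 99 - 80) = 19.
Neighbor 2: others sum to 81; max(0, 99 - 81) = 18.
Neighbor 3: others sum to 82; max(0, 99 - 82) = 17.
Neighbor 4: others sum to 100; max(0, 99 - 100) = 0.
Neighbor 5: others sum to 89; max(0, 99 - 89) = 10.
Total collected = 19 + 18 + 17 + 0 + 10 = 64.

64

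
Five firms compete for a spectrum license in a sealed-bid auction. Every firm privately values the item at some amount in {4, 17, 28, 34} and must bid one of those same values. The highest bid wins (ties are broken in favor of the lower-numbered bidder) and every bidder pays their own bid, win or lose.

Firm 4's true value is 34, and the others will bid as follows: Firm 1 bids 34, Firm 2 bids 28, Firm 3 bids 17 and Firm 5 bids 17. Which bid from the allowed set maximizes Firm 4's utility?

4

Bid 4: loses but pays 4, utility -4.
Bid 17: loses but pays 17, utility -17.
Bid 28: loses but pays 28, utility -28.
Bid 34: loses but pays 34, utility -34.
The best choice is 4 with utility -4.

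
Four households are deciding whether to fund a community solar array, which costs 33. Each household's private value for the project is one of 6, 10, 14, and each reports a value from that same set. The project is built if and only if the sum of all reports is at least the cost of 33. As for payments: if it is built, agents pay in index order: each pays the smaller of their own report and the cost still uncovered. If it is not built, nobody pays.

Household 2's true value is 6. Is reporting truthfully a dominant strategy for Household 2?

Check each profile of the others' reports and compare truth against every alternative report.
Others report (6, 6, 14): truth gives 0, best alternative gives -4.
Others report (6, 10, 10): truth gives 0, best alternative gives -4.
Others report (6, 10, 14): truth gives 0, best alternative gives -4.
Others report (6, 14, 6): truth gives 0, best alternative gives -4.
Others report (6, 14, 10): truth gives 0, best alternative gives -4.
Others report (6, 14, 14): truth gives 0, best alternative gives -4.
(Remaining 21 profiles checked similarly; truth is weakly best in each.)
In every case the truthful report is at least as good as any alternative, so it is a dominant strategy.

Yes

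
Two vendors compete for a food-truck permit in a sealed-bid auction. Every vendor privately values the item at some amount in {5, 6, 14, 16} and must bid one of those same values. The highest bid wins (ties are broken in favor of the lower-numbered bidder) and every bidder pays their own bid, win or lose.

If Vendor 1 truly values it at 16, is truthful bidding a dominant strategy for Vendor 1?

No

Consider the case where Vendor 2 bids 5.
Truthful bid 16: wins, pays 16, utility 16 - 16 = 0.
Bid 5 instead: wins, pays 5, utility 16 - 5 = 11.
Since 11 > 0, bidding 5 is strictly better here, so truthful bidding is not dominant.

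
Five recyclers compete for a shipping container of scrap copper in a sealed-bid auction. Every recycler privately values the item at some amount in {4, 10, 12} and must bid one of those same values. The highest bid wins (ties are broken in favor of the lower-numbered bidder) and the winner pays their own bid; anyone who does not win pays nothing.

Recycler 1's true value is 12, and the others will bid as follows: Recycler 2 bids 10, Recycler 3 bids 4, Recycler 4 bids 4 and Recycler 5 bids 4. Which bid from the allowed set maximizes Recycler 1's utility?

10

Bid 4: loses, pays 0, utility 0.
Bid 10: wins, pays 10, utility 12 - 10 = 2.
Bid 12: wins, pays 12, utility 12 - 12 = 0.
The best choice is 10 with utility 2.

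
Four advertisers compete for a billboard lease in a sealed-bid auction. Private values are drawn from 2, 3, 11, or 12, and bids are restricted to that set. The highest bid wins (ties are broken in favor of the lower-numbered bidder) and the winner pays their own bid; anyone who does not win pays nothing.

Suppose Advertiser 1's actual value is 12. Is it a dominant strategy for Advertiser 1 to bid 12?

No

Consider the case where Advertiser 2 bids 2, Advertiser 3 bids 2 and Advertiser 4 bids 2.
Truthful bid 12: wins, pays 12, utility 12 - 12 = 0.
Bid 2 instead: wins, pays 2, utility 12 - 2 = 10.
Since 10 > 0, bidding 2 is strictly better here, so truthful bidding is not dominant.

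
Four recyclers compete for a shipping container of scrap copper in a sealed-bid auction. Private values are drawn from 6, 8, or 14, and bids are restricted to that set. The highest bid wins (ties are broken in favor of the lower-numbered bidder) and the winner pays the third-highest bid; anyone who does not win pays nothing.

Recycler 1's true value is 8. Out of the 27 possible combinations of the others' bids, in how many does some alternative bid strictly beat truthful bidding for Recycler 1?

Others bid (6, 6, 14): truth gives 0; bid 14 gives 2 > 0. Violating.
Others bid (6, 14, 6): truth gives 0; bid 14 gives 2 > 0. Violating.
Others bid (14, 6, 6): truth gives 0; bid 14 gives 2 > 0. Violating.
Others bid (6, 6, 6): truth gives 2; no alternative beats it.
Others bid (6, 6, 8): truth gives 2; no alternative beats it.
(Checking all 27 profiles: 3 have a profitable deviation, 24 do not.)

3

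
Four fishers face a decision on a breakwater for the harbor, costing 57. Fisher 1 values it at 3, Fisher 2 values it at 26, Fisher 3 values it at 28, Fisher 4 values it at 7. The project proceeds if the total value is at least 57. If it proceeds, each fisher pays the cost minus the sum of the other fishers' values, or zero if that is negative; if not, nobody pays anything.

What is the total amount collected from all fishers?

Total value 64 ≥ cost 57, so it is built.
Fisher 1: others sum to 61; max(0, 57 - 61) = 0.
Fisher 2: others sum to 38; max(0, 57 - 38) = 19.
Fisher 3: others sum to 36; max(0, 57 - 36) = 21.
Fisher 4: others sum to 57; max(0, 57 - 57) = 0.
Total collected = 0 + 19 + 21 + 0 = 40.

40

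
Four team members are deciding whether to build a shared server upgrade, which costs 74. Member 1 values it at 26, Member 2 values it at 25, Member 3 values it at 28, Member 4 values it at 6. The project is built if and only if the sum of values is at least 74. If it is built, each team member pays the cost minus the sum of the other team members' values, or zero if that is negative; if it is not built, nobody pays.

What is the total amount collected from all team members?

46

Total value 85 ≥ cost 74, so it is built.
Member 1: others sum to 59; max(0, 74 - 59) = 15.
Member 2: others sum to 60; max(0, 74 - 60) = 14.
Member 3: others sum to 57; max(0, 74 - 57) = 17.
Member 4: others sum to 79; max(0, 74 - 79) = 0.
Total collected = 15 + 14 + 17 + 0 = 46.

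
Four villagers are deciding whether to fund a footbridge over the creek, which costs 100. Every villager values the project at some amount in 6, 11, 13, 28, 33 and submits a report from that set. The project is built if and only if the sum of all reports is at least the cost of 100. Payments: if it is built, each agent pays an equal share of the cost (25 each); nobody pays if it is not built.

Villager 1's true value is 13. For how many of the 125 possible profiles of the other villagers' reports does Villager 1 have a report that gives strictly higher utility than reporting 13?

3

Others report (28, 28, 33): truth gives -12; report 6 gives 0 > -12. Violating.
Others report (28, 33, 28): truth gives -12; report 6 gives 0 > -12. Violating.
Others report (33, 28, 28): truth gives -12; report 6 gives 0 > -12. Violating.
Others report (6, 6, 6): truth gives 0; no alternative beats it.
Others report (6, 6, 11): truth gives 0; no alternative beats it.
(Checking all 125 profiles: 3 have a profitable deviation, 122 do not.)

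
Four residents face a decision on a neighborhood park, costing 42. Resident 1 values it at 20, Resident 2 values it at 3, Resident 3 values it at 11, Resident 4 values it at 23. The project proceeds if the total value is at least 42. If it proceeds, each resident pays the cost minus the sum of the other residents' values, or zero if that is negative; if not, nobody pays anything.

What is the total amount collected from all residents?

Total value 57 ≥ cost 42, so it is built.
Resident 1: others sum to 37; max(0, 42 - 37) = 5.
Resident 2: others sum to 54; max(0, 42 - 54) = 0.
Resident 3: others sum to 46; max(0, 42 - 46) = 0.
Resident 4: others sum to 34; max(0, 42 - 34) = 8.
Total collected = 5 + 0 + 0 + 8 = 13.

13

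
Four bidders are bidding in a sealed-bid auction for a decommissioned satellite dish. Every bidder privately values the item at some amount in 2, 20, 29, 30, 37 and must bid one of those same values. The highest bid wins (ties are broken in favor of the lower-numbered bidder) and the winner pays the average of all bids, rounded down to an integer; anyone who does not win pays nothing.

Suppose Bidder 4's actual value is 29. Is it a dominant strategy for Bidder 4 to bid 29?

No

Consider the case where Bidder 1 bids 2, Bidder 2 bids 2 and Bidder 3 bids 2.
Truthful bid 29: wins, pays 8, utility 29 - 8 = 21.
Bid 20 instead: wins, pays 6, utility 29 - 6 = 23.
Since 23 > 21, bidding 20 is strictly better here, so truthful bidding is not dominant.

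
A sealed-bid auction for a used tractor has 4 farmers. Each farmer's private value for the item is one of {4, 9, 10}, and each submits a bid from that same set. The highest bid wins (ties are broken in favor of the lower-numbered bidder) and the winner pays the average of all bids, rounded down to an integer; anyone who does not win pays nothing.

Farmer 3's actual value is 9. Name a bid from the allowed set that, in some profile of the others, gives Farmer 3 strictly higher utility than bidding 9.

10

Suppose Farmer 1 bids 4, Farmer 2 bids 4 and Farmer 4 bids 10.
Bid 9: loses, pays 0, utility 0.
Bid 10: wins, pays 7, utility 9 - 7 = 2.
So bidding 10 beats truth here (2 > 0).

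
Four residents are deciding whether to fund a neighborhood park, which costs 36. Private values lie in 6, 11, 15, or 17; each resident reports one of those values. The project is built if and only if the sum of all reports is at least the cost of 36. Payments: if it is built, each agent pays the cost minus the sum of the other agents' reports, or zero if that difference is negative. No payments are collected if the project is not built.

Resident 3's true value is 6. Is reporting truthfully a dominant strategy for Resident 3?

Check each profile of the others' reports and compare truth against every alternative report.
Others report (6, 6, 15): truth gives 0, best alternative gives -3.
Others report (6, 15, 6): truth gives 0, best alternative gives -3.
Others report (15, 6, 6): truth gives 0, best alternative gives -3.
Others report (6, 11, 11): truth gives 0, best alternative gives -2.
Others report (11, 6, 11): truth gives 0, best alternative gives -2.
Others report (11, 11, 6): truth gives 0, best alternative gives -2.
(Remaining 58 profiles checked similarly; truth is weakly best in each.)
In every case the truthful report is at least as good as any alternative, so it is a dominant strategy.

Yes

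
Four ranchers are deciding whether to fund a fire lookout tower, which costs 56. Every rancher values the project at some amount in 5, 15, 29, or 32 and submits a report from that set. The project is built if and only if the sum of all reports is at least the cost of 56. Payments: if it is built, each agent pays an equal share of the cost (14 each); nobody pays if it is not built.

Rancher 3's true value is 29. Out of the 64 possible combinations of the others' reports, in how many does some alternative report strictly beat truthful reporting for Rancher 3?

Others report (5, 5, 15): truth gives 0; report 32 gives 15 > 0. Violating.
Others report (5, 15, 5): truth gives 0; report 32 gives 15 > 0. Violating.
Others report (15, 5, 5): truth gives 0; report 32 gives 15 > 0. Violating.
Others report (5, 5, 5): truth gives 0; no alternative beats it.
Others report (5, 5, 29): truth gives 15; no alternative beats it.
(Checking all 64 profiles: 3 have a profitable deviation, 61 do not.)

3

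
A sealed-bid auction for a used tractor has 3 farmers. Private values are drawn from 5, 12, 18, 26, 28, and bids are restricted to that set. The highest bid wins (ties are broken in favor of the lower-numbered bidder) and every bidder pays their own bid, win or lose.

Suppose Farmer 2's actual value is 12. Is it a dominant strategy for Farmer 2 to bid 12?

Consider the case where Farmer 1 bids 5 and Farmer 3 bids 18.
Truthful bid 12: loses but pays 12, utility -12.
Bid 5 instead: loses but pays 5, utility -5.
Since -5 > -12, bidding 5 is strictly better here, so truthful bidding is not dominant.

No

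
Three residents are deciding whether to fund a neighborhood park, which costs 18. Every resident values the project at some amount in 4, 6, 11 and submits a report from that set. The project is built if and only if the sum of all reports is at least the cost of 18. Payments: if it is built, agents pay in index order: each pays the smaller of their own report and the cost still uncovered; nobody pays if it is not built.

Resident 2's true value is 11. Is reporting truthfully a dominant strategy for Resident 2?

Consider the case where Resident 1 reports 4 and Resident 3 reports 11.
Truthful report 11: project built, pays 11, utility 11 - 11 = 0.
Report 4 instead: project built, pays 4, utility 11 - 4 = 7.
Since 7 > 0, reporting 4 is strictly better here, so truthful reporting is not dominant.

No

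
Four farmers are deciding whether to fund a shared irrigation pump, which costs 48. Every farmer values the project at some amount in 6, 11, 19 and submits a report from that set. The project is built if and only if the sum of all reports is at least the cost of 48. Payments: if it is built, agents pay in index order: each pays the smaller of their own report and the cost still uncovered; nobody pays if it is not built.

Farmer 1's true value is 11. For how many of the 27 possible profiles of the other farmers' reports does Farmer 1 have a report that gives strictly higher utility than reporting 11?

Others report (6, 19, 19): truth gives 0; report 6 gives 5 > 0. Violating.
Others report (11, 19, 19): truth gives 0; report 6 gives 5 > 0. Violating.
Others report (19, 6, 19): truth gives 0; report 6 gives 5 > 0. Violating.
Others report (19, 11, 19): truth gives 0; report 6 gives 5 > 0. Violating.
Others report (6, 6, 6): truth gives 0; no alternative beats it.
Others report (6, 6, 11): truth gives 0; no alternative beats it.
(Checking all 27 profiles: 7 have a profitable deviation, 20 do not.)

7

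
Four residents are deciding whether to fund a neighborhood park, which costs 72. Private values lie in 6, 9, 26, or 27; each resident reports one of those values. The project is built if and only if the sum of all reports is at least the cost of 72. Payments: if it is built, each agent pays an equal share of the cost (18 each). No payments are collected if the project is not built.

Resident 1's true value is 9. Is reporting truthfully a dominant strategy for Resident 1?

Consider the case where Resident 2 reports 9, Resident 3 reports 27 and Resident 4 reports 27.
Truthful report 9: project built, pays 18, utility 9 - 18 = -9.
Report 6 instead: project not built, utility 0.
Since 0 > -9, reporting 6 is strictly better here, so truthful reporting is not dominant.

No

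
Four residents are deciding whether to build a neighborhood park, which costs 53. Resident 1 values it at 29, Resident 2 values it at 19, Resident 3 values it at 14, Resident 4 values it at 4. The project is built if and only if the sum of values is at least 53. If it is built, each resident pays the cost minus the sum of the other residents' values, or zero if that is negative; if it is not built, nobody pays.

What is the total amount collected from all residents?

23

Total value 66 ≥ cost 53, so it is built.
Resident 1: others sum to 37; max(0, 53 - 37) = 16.
Resident 2: others sum to 47; max(0, 53 - 47) = 6.
Resident 3: others sum to 52; max(0, 53 - 52) = 1.
Resident 4: others sum to 62; max(0, 53 - 62) = 0.
Total collected = 16 + 6 + 1 + 0 = 23.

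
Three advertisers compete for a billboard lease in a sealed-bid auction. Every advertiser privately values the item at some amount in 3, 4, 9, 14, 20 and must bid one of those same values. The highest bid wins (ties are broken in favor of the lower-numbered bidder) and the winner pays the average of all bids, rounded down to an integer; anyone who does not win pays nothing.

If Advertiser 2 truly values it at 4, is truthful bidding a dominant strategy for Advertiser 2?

Yes

Check each profile of the others' bids and compare truth against every alternative bid.
Others bid (3, 3): truth gives 1, best alternative gives 0.
Others bid (3, 4): truth gives 1, best alternative gives 0.
Others bid (3, 9): truth gives 0, best alternative gives 0.
Others bid (3, 14): truth gives 0, best alternative gives 0.
Others bid (3, 20): truth gives 0, best alternative gives 0.
Others bid (4, 3): truth gives 0, best alternative gives 0.
(Remaining 19 profiles checked similarly; truth is weakly best in each.)
In every case the truthful bid is at least as good as any alternative, so it is a dominant strategy.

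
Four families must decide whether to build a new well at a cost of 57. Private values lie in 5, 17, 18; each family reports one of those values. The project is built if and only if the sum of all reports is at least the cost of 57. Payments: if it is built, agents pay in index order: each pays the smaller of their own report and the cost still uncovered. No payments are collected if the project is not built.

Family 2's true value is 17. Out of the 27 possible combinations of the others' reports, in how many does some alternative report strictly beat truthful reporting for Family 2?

Others report (17, 17, 18): truth gives 0; report 5 gives 12 > 0. Violating.
Others report (17, 18, 17): truth gives 0; report 5 gives 12 > 0. Violating.
Others report (17, 18, 18): truth gives 0; report 5 gives 12 > 0. Violating.
Others report (18, 17, 17): truth gives 0; report 5 gives 12 > 0. Violating.
Others report (5, 5, 5): truth gives 0; no alternative beats it.
Others report (5, 5, 17): truth gives 0; no alternative beats it.
(Checking all 27 profiles: 7 have a profitable deviation, 20 do not.)

7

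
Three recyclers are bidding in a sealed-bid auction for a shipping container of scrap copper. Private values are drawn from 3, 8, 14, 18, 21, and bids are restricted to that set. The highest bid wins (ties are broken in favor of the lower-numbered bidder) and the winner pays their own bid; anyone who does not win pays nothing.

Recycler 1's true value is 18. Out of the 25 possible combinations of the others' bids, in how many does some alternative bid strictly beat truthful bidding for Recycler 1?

Others bid (3, 3): truth gives 0; bid 3 gives 15 > 0. Violating.
Others bid (3, 8): truth gives 0; bid 8 gives 10 > 0. Violating.
Others bid (3, 14): truth gives 0; bid 14 gives 4 > 0. Violating.
Others bid (8, 3): truth gives 0; bid 8 gives 10 > 0. Violating.
Others bid (3, 18): truth gives 0; no alternative beats it.
Others bid (3, 21): truth gives 0; no alternative beats it.
(Checking all 25 profiles: 9 have a profitable deviation, 16 do not.)

9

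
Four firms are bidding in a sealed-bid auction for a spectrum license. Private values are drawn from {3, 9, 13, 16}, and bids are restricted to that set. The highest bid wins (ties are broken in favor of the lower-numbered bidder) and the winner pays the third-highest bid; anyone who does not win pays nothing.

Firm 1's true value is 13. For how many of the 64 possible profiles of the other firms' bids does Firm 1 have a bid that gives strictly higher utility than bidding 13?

Others bid (3, 3, 16): truth gives 0; bid 16 gives 10 > 0. Violating.
Others bid (3, 9, 16): truth gives 0; bid 16 gives 4 > 0. Violating.
Others bid (3, 16, 3): truth gives 0; bid 16 gives 10 > 0. Violating.
Others bid (3, 16, 9): truth gives 0; bid 16 gives 4 > 0. Violating.
Others bid (3, 3, 3): truth gives 10; no alternative beats it.
Others bid (3, 3, 9): truth gives 10; no alternative beats it.
(Checking all 64 profiles: 12 have a profitable deviation, 52 do not.)

12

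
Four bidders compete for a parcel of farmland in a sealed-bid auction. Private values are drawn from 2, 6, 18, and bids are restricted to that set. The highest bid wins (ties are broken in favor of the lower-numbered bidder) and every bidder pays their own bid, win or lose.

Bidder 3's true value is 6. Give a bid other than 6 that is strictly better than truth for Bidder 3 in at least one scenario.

2

Suppose Bidder 1 bids 2, Bidder 2 bids 2 and Bidder 4 bids 18.
Bid 6: loses but pays 6, utility -6.
Bid 2: loses but pays 2, utility -2.
So bidding 2 beats truth here (-2 > -6).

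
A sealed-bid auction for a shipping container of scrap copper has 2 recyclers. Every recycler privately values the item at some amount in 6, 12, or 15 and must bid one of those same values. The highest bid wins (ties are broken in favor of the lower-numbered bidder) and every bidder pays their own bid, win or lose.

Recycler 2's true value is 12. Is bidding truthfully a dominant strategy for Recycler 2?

No

Consider the case where Recycler 1 bids 12.
Truthful bid 12: loses but pays 12, utility -12.
Bid 6 instead: loses but pays 6, utility -6.
Since -6 > -12, bidding 6 is strictly better here, so truthful bidding is not dominant.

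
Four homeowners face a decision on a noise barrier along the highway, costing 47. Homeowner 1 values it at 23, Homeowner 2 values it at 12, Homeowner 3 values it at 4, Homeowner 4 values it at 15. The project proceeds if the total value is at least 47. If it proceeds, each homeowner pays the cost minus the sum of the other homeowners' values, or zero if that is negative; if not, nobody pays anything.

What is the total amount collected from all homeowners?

29

Total value 54 ≥ cost 47, so it is built.
Homeowner 1: others sum to 31; max(0, 47 - 31) = 16.
Homeowner 2: others sum to 42; max(0, 47 - 42) = 5.
Homeowner 3: others sum to 50; max(0, 47 - 50) = 0.
Homeowner 4: others sum to 39; max(0, 47 - 39) = 8.
Total collected = 16 + 5 + 0 + 8 = 29.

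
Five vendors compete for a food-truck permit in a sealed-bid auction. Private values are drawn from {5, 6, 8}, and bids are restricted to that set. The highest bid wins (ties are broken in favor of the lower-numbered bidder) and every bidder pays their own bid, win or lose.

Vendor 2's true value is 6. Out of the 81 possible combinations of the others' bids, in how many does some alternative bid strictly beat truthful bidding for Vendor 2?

73

Others bid (5, 5, 5, 8): truth gives -6; bid 8 gives -2 > -6. Violating.
Others bid (5, 5, 6, 8): truth gives -6; bid 8 gives -2 > -6. Violating.
Others bid (5, 5, 8, 5): truth gives -6; bid 8 gives -2 > -6. Violating.
Others bid (5, 5, 8, 6): truth gives -6; bid 8 gives -2 > -6. Violating.
Others bid (5, 5, 5, 5): truth gives 0; no alternative beats it.
Others bid (5, 5, 5, 6): truth gives 0; no alternative beats it.
(Checking all 81 profiles: 73 have a profitable deviation, 8 do not.)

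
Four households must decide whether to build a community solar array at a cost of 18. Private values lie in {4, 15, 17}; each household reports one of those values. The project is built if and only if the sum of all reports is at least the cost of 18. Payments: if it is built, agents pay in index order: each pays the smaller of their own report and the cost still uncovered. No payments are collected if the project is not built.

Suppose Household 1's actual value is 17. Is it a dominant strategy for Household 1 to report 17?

Consider the case where Household 2 reports 4, Household 3 reports 4 and Household 4 reports 4.
Truthful report 17: project built, pays 17, utility 17 - 17 = 0.
Report 15 instead: project built, pays 15, utility 17 - 15 = 2.
Since 2 > 0, reporting 15 is strictly better here, so truthful reporting is not dominant.

No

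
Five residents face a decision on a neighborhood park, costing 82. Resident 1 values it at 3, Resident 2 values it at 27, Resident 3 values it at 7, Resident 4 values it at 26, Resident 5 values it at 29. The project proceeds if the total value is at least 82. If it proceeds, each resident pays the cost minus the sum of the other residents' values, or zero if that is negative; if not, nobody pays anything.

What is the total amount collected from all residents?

Total value 92 ≥ cost 82, so it is built.
Resident 1: others sum to 89; max(0, 82 - 89) = 0.
Resident 2: others sum to 65; max(0, 82 - 65) = 17.
Resident 3: others sum to 85; max(0, 82 - 85) = 0.
Resident 4: others sum to 66; max(0, 82 - 66) = 16.
Resident 5: others sum to 63; max(0, 82 - 63) = 19.
Total collected = 0 + 17 + 0 + 16 + 19 = 52.

52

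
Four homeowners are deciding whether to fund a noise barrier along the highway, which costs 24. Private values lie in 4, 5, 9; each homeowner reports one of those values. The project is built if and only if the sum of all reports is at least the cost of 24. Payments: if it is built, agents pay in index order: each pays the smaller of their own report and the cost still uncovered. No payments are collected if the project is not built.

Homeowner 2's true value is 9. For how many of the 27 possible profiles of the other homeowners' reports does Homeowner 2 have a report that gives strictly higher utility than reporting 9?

Others report (4, 9, 9): truth gives 0; report 4 gives 5 > 0. Violating.
Others report (5, 5, 9): truth gives 0; report 5 gives 4 > 0. Violating.
Others report (5, 9, 5): truth gives 0; report 5 gives 4 > 0. Violating.
Others report (5, 9, 9): truth gives 0; report 4 gives 5 > 0. Violating.
Others report (4, 4, 4): truth gives 0; no alternative beats it.
Others report (4, 4, 5): truth gives 0; no alternative beats it.
(Checking all 27 profiles: 10 have a profitable deviation, 17 do not.)

10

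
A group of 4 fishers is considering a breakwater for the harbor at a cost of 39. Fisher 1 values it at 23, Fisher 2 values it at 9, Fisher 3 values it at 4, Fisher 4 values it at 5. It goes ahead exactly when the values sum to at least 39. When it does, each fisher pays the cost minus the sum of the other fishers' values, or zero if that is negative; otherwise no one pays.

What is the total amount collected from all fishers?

Total value 41 ≥ cost 39, so it is built.
Fisher 1: others sum to 18; max(0, 39 - 18) = 21.
Fisher 2: others sum to 32; max(0, 39 - 32) = 7.
Fisher 3: others sum to 37; max(0, 39 - 37) = 2.
Fisher 4: others sum to 36; max(0, 39 - 36) = 3.
Total collected = 21 + 7 + 2 + 3 = 33.

33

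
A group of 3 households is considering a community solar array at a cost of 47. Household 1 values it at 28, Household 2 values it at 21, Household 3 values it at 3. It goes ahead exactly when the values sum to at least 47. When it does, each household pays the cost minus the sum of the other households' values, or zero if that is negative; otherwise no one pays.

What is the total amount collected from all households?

39

Total value 52 ≥ cost 47, so it is built.
Household 1: others sum to 24; max(0, 47 - 24) = 23.
Household 2: others sum to 31; max(0, 47 - 31) = 16.
Household 3: others sum to 49; max(0, 47 - 49) = 0.
Total collected = 23 + 16 + 0 = 39.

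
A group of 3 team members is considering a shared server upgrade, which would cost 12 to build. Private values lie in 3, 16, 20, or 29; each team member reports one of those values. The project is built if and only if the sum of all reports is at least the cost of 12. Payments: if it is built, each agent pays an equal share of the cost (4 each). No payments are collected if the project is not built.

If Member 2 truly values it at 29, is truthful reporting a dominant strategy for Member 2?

Yes

Check each profile of the others' reports and compare truth against every alternative report.
Others report (3, 3): truth gives 25, best alternative gives 25.
Others report (3, 16): truth gives 25, best alternative gives 25.
Others report (3, 20): truth gives 25, best alternative gives 25.
Others report (3, 29): truth gives 25, best alternative gives 25.
Others report (16, 3): truth gives 25, best alternative gives 25.
Others report (16, 16): truth gives 25, best alternative gives 25.
(Remaining 10 profiles checked similarly; truth is weakly best in each.)
In every case the truthful report is at least as good as any alternative, so it is a dominant strategy.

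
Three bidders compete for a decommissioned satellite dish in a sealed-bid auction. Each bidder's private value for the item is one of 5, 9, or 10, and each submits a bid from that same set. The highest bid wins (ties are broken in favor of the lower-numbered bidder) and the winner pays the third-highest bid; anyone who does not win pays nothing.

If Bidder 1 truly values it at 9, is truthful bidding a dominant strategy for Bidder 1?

Consider the case where Bidder 2 bids 5 and Bidder 3 bids 10.
Truthful bid 9: loses, pays 0, utility 0.
Bid 10 instead: wins, pays 5, utility 9 - 5 = 4.
Since 4 > 0, bidding 10 is strictly better here, so truthful bidding is not dominant.

No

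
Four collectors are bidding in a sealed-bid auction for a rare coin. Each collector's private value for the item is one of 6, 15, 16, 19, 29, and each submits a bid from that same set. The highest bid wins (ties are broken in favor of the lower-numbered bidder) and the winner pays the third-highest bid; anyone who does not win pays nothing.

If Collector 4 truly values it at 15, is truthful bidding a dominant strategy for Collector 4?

Consider the case where Collector 1 bids 6, Collector 2 bids 6 and Collector 3 bids 15.
Truthful bid 15: loses, pays 0, utility 0.
Bid 16 instead: wins, pays 6, utility 15 - 6 = 9.
Since 9 > 0, bidding 16 is strictly better here, so truthful bidding is not dominant.

No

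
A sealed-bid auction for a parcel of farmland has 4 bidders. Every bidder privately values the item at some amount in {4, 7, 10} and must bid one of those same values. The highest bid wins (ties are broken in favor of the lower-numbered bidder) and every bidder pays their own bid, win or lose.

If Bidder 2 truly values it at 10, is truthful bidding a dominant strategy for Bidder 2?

Consider the case where Bidder 1 bids 4, Bidder 3 bids 4 and Bidder 4 bids 4.
Truthful bid 10: wins, pays 10, utility 10 - 10 = 0.
Bid 7 instead: wins, pays 7, utility 10 - 7 = 3.
Since 3 > 0, bidding 7 is strictly better here, so truthful bidding is not dominant.

No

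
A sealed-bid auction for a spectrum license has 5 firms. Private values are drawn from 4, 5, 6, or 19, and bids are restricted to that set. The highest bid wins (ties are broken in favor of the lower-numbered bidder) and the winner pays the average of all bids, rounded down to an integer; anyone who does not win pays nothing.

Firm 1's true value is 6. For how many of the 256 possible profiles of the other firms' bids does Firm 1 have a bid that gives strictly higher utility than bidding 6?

Others bid (4, 5, 5, 5): truth gives 1; bid 5 gives 2 > 1. Violating.
Others bid (5, 4, 5, 5): truth gives 1; bid 5 gives 2 > 1. Violating.
Others bid (5, 5, 4, 5): truth gives 1; bid 5 gives 2 > 1. Violating.
Others bid (5, 5, 5, 4): truth gives 1; bid 5 gives 2 > 1. Violating.
Others bid (4, 4, 4, 4): truth gives 2; no alternative beats it.
Others bid (4, 4, 4, 5): truth gives 2; no alternative beats it.
(Checking all 256 profiles: 4 have a profitable deviation, 252 do not.)

4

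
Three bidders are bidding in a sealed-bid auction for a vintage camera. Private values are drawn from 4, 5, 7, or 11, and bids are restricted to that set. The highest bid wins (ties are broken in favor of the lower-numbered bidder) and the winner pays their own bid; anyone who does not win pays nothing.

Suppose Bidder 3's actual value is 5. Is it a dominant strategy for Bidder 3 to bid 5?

Yes

Check each profile of the others' bids and compare truth against every alternative bid.
Others bid (4, 4): truth gives 0, best alternative gives 0.
Others bid (4, 5): truth gives 0, best alternative gives 0.
Others bid (4, 7): truth gives 0, best alternative gives 0.
Others bid (4, 11): truth gives 0, best alternative gives 0.
Others bid (5, 4): truth gives 0, best alternative gives 0.
Others bid (5, 5): truth gives 0, best alternative gives 0.
(Remaining 10 profiles checked similarly; truth is weakly best in each.)
In every case the truthful bid is at least as good as any alternative, so it is a dominant strategy.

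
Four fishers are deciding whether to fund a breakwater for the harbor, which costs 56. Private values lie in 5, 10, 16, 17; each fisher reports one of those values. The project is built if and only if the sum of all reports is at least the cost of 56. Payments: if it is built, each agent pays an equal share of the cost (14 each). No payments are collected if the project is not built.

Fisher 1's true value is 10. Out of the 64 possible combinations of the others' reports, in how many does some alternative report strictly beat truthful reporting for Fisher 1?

7

Others report (16, 16, 16): truth gives -4; report 5 gives 0 > -4. Violating.
Others report (16, 16, 17): truth gives -4; report 5 gives 0 > -4. Violating.
Others report (16, 17, 16): truth gives -4; report 5 gives 0 > -4. Violating.
Others report (16, 17, 17): truth gives -4; report 5 gives 0 > -4. Violating.
Others report (5, 5, 5): truth gives 0; no alternative beats it.
Others report (5, 5, 10): truth gives 0; no alternative beats it.
(Checking all 64 profiles: 7 have a profitable deviation, 57 do not.)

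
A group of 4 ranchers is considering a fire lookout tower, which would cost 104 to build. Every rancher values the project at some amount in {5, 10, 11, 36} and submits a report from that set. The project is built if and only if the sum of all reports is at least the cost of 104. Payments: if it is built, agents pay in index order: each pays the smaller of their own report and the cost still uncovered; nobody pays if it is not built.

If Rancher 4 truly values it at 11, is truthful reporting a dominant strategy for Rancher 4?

Check each profile of the others' reports and compare truth against every alternative report.
Others report (36, 36, 36): truth gives 11, best alternative gives 11.
Others report (5, 5, 5): truth gives 0, best alternative gives 0.
Others report (5, 5, 10): truth gives 0, best alternative gives 0.
Others report (5, 5, 11): truth gives 0, best alternative gives 0.
Others report (5, 5, 36): truth gives 0, best alternative gives 0.
Others report (5, 10, 5): truth gives 0, best alternative gives 0.
(Remaining 58 profiles checked similarly; truth is weakly best in each.)
In every case the truthful report is at least as good as any alternative, so it is a dominant strategy.

Yes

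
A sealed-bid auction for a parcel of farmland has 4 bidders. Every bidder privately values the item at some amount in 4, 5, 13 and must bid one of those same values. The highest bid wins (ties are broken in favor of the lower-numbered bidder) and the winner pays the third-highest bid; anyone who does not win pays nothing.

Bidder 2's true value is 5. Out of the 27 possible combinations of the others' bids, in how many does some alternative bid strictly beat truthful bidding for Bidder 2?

Others bid (4, 4, 13): truth gives 0; bid 13 gives 1 > 0. Violating.
Others bid (4, 13, 4): truth gives 0; bid 13 gives 1 > 0. Violating.
Others bid (5, 4, 4): truth gives 0; bid 13 gives 1 > 0. Violating.
Others bid (4, 4, 4): truth gives 1; no alternative beats it.
Others bid (4, 4, 5): truth gives 1; no alternative beats it.
(Checking all 27 profiles: 3 have a profitable deviation, 24 do not.)

3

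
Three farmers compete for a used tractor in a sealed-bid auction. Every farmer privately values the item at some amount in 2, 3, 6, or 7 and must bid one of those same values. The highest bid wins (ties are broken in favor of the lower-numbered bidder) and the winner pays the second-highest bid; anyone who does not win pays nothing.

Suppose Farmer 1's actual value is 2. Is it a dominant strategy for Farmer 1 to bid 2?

Yes

Check each profile of the others' bids and compare truth against every alternative bid.
Others bid (2, 3): truth gives 0, best alternative gives -1.
Others bid (3, 2): truth gives 0, best alternative gives -1.
Others bid (3, 3): truth gives 0, best alternative gives -1.
Others bid (2, 2): truth gives 0, best alternative gives 0.
Others bid (2, 6): truth gives 0, best alternative gives 0.
Others bid (2, 7): truth gives 0, best alternative gives 0.
(Remaining 10 profiles checked similarly; truth is weakly best in each.)
In every case the truthful bid is at least as good as any alternative, so it is a dominant strategy.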